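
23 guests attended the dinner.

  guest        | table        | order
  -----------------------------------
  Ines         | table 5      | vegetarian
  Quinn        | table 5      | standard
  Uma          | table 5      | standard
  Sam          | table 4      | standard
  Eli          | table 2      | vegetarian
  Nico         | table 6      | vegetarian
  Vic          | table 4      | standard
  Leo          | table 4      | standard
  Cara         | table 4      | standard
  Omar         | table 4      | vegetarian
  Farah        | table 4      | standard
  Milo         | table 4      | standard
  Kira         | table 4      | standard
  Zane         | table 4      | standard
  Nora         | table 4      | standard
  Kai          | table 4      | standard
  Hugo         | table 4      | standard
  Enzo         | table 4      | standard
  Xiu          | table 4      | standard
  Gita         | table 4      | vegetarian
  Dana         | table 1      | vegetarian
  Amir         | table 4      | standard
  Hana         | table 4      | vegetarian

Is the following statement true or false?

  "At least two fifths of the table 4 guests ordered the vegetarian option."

False

'At least two fifths of the table 4 guests ordered the vegetarian option' holds iff |A ∩ B| / |A| ≥ 2/5.
|A| = 17, |A ∩ B| = 3, |A ∖ B| = 14.
|A ∩ B|/|A| = 3/17, so the statement is false.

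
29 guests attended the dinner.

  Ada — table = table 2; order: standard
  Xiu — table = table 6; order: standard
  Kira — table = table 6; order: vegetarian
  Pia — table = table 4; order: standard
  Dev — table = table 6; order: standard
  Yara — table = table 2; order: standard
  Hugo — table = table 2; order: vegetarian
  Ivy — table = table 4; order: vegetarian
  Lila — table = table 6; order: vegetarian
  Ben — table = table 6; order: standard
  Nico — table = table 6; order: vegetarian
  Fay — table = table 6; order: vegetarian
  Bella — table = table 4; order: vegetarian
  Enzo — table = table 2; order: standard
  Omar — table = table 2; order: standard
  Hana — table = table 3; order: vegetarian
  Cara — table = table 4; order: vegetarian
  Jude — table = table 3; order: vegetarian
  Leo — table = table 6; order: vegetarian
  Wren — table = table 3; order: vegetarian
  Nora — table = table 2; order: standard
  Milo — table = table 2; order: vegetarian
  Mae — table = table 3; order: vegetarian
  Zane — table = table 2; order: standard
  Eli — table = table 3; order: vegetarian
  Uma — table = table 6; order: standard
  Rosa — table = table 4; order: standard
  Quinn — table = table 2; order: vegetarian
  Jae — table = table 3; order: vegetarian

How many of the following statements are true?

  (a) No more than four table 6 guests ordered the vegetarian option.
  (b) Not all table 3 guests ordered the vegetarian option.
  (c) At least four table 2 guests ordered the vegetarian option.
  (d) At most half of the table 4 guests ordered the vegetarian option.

0

(a) table 6: |A| = 9, |A ∩ B| = 5; needs |A ∩ B| ≤ 4 — false.
(b) table 3: |A| = 6, |A ∩ B| = 6; needs A ⊄ B (|A ∖ B| ≥ 1) — false.
(c) table 2: |A| = 9, |A ∩ B| = 3; needs |A ∩ B| ≥ 4 — false.
(d) table 4: |A| = 5, |A ∩ B| = 3; needs |A ∩ B| ≤ |A ∖ B| — false.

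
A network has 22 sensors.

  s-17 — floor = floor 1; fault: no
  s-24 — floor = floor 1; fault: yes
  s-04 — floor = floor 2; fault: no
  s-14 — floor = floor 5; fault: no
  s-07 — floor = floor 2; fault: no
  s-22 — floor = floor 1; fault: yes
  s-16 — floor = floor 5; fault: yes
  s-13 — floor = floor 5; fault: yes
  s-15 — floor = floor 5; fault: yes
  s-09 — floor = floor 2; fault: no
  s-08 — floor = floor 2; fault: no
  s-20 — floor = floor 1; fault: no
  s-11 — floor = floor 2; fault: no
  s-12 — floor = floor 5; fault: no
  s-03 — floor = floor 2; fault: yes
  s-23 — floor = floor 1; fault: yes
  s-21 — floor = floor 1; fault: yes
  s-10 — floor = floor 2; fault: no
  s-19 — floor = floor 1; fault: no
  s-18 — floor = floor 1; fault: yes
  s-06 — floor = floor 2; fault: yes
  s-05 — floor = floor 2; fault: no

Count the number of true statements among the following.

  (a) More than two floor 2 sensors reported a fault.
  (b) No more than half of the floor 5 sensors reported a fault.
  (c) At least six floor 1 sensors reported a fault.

0

(a) floor 2: |A| = 9, |A ∩ B| = 2; needs |A ∩ B| > 2 — false.
(b) floor 5: |A| = 5, |A ∩ B| = 3; needs |A ∩ B| ≤ |A ∖ B| — false.
(c) floor 1: |A| = 8, |A ∩ B| = 5; needs |A ∩ B| ≥ 6 — false.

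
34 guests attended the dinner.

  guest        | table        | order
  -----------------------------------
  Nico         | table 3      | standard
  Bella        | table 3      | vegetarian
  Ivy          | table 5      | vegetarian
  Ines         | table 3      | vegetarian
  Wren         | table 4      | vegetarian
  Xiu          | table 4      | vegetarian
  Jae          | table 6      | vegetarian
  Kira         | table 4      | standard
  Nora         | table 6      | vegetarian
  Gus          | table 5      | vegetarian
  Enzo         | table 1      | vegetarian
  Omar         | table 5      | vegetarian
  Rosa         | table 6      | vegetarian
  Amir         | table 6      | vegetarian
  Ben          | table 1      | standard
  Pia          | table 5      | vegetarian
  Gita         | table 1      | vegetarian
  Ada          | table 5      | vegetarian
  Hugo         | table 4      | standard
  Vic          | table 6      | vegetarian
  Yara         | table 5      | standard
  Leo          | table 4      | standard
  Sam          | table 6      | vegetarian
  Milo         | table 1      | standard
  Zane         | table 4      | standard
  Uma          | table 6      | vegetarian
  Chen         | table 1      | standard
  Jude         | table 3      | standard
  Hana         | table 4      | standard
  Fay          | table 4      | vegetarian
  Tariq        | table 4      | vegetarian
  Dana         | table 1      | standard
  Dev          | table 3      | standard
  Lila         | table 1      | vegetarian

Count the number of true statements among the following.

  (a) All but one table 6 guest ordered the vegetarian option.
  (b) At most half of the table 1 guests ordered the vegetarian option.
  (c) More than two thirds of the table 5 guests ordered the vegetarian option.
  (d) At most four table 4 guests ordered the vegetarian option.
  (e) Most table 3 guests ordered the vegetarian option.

3

(a) table 6: |A| = 7, |A ∩ B| = 7; needs |A ∖ B| = 1 — false.
(b) table 1: |A| = 7, |A ∩ B| = 3; needs |A ∩ B| ≤ |A ∖ B| — true.
(c) table 5: |A| = 6, |A ∩ B| = 5; needs |A ∩ B| / |A| > 2/3 — true.
(d) table 4: |A| = 9, |A ∩ B| = 4; needs |A ∩ B| ≤ 4 — true.
(e) table 3: |A| = 5, |A ∩ B| = 2; needs |A ∩ B| > |A ∖ B| — false.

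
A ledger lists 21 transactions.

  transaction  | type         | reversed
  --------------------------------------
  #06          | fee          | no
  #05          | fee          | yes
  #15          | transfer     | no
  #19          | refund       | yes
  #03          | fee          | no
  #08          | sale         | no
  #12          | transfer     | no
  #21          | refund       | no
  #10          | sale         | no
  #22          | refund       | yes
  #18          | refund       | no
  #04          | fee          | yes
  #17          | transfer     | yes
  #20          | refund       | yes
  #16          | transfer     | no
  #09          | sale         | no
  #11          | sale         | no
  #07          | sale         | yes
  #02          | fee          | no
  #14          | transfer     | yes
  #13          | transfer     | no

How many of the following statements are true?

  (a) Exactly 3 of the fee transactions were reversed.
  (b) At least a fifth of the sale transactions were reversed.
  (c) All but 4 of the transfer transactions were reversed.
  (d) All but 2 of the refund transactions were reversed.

3

(a) fee: |A| = 5, |A ∩ B| = 2; needs |A ∩ B| = 3 — false.
(b) sale: |A| = 5, |A ∩ B| = 1; needs |A ∩ B| / |A| ≥ 1/5 — true.
(c) transfer: |A| = 6, |A ∩ B| = 2; needs |A ∖ B| = 4 — true.
(d) refund: |A| = 5, |A ∩ B| = 3; needs |A ∖ B| = 2 — true.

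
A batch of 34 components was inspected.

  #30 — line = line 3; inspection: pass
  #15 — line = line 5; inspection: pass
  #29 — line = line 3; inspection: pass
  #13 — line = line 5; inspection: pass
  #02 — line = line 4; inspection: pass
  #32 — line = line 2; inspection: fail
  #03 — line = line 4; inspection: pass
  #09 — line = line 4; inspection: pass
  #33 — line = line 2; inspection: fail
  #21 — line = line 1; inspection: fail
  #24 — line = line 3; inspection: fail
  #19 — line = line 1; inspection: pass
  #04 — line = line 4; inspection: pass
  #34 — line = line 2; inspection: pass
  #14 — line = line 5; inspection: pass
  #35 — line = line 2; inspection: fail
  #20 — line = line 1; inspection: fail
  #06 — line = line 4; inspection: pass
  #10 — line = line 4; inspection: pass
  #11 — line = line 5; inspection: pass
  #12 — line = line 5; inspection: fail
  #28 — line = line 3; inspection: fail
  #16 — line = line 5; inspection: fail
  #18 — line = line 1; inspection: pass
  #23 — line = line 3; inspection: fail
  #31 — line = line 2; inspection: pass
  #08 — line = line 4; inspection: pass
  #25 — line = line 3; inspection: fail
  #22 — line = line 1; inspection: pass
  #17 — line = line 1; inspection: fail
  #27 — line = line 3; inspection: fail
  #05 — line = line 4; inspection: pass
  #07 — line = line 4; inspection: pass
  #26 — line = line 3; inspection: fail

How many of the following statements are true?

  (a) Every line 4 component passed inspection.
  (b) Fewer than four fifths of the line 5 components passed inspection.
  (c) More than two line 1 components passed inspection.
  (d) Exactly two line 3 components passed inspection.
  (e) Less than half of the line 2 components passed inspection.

(a) line 4: |A| = 9, |A ∩ B| = 9; needs A ⊆ B, i.e. every element of A is in B (|A ∖ B| = 0) — true.
(b) line 5: |A| = 6, |A ∩ B| = 4; needs |A ∩ B| / |A| < 4/5 — true.
(c) line 1: |A| = 6, |A ∩ B| = 3; needs |A ∩ B| > 2 — true.
(d) line 3: |A| = 8, |A ∩ B| = 2; needs |A ∩ B| = 2 — true.
(e) line 2: |A| = 5, |A ∩ B| = 2; needs |A ∩ B| < |A ∖ B| — true.

5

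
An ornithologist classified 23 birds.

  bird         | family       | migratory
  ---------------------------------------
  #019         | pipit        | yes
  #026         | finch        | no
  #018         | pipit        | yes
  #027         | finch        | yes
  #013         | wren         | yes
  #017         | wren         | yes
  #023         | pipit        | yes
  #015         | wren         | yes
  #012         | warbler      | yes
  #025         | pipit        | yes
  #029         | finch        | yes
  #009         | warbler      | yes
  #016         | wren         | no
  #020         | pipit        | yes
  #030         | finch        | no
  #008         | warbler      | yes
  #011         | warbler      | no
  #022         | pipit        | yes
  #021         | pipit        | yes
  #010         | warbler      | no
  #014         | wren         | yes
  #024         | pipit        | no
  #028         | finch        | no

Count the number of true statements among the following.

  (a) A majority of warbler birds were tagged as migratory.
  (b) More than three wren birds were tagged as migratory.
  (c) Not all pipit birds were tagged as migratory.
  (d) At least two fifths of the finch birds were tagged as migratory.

4

(a) warbler: |A| = 5, |A ∩ B| = 3; needs |A ∩ B| > |A ∖ B| — true.
(b) wren: |A| = 5, |A ∩ B| = 4; needs |A ∩ B| > 3 — true.
(c) pipit: |A| = 8, |A ∩ B| = 7; needs A ⊄ B (|A ∖ B| ≥ 1) — true.
(d) finch: |A| = 5, |A ∩ B| = 2; needs |A ∩ B| / |A| ≥ 2/5 — true.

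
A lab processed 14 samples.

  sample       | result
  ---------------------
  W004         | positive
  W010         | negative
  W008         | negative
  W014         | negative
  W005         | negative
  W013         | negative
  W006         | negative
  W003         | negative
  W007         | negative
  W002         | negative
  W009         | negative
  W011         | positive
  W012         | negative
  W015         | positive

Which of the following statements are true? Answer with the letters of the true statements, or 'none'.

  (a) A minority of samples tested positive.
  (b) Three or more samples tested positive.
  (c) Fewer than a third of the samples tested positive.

(a), (b), (c)

|A| = 14, |A ∩ B| = 3, |A ∖ B| = 11.
(a) |A ∩ B| < |A ∖ B|: holds.
(b) |A ∩ B| ≥ 3: holds.
(c) |A ∩ B| / |A| < 1/3: holds.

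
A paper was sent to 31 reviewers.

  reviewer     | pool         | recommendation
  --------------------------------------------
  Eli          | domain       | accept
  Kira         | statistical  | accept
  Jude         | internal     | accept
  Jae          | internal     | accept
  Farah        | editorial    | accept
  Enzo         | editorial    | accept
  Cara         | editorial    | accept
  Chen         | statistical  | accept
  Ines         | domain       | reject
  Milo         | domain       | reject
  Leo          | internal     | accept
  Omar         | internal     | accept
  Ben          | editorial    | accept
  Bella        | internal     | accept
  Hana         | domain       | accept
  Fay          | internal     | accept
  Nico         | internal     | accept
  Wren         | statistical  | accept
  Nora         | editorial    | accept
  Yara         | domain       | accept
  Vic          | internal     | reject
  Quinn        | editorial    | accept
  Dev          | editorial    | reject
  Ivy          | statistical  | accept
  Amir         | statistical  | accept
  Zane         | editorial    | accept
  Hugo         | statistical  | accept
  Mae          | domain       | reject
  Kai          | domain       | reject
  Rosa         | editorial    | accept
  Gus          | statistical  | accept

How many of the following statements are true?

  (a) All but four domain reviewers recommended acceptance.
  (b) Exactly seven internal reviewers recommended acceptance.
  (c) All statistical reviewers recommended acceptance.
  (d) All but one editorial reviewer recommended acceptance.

4

(a) domain: |A| = 7, |A ∩ B| = 3; needs |A ∖ B| = 4 — true.
(b) internal: |A| = 8, |A ∩ B| = 7; needs |A ∩ B| = 7 — true.
(c) statistical: |A| = 7, |A ∩ B| = 7; needs A ⊆ B, i.e. every element of A is in B (|A ∖ B| = 0) — true.
(d) editorial: |A| = 9, |A ∩ B| = 8; needs |A ∖ B| = 1 — true.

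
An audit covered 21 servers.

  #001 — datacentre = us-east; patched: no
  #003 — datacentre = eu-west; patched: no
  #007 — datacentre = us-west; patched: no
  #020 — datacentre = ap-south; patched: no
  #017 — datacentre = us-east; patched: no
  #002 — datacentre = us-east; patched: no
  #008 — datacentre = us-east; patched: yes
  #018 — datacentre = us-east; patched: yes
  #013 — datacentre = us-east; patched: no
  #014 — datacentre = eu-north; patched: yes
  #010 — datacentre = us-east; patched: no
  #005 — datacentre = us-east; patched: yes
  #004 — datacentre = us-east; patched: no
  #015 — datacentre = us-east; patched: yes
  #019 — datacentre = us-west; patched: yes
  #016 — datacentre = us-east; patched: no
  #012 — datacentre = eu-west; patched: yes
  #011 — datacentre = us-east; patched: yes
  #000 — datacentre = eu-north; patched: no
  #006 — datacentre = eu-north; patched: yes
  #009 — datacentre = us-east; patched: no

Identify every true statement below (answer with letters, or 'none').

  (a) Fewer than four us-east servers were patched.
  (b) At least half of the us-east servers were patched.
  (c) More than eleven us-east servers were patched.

none

|A| = 13, |A ∩ B| = 5, |A ∖ B| = 8.
(a) |A ∩ B| < 4: fails.
(b) |A ∩ B| ≥ |A ∖ B|: fails.
(c) |A ∩ B| > 11: fails.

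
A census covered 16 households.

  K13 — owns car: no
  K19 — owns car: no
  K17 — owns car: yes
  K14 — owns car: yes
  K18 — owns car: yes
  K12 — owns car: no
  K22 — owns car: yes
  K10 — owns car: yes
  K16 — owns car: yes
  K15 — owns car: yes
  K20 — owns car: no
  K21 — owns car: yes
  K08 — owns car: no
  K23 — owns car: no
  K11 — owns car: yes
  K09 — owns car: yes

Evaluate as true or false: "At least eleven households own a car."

Truth condition: |A ∩ B| ≥ 11.
|A| = 16, |A ∩ B| = 10, |A ∖ B| = 6.
|A ∩ B| = 10, so the statement is false.

False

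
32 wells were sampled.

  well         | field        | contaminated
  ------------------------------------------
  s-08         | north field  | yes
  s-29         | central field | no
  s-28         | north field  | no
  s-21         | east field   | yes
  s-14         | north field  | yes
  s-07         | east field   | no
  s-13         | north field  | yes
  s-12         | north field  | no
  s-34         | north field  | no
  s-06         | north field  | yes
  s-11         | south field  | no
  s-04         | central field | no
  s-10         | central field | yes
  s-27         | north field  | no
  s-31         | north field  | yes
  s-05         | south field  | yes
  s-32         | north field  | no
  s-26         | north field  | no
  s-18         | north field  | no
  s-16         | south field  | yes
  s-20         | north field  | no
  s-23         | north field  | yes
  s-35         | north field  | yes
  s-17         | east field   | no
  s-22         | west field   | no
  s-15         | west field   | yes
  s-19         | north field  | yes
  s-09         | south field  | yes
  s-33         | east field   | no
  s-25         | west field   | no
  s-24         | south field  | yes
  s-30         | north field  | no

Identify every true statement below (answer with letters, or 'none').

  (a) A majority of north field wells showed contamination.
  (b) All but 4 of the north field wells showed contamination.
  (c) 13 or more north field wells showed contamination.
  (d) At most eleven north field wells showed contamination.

|A| = 17, |A ∩ B| = 8, |A ∖ B| = 9.
(a) |A ∩ B| > |A ∖ B|: fails.
(b) |A ∖ B| = 4: fails.
(c) |A ∩ B| ≥ 13: fails.
(d) |A ∩ B| ≤ 11: holds.

(d)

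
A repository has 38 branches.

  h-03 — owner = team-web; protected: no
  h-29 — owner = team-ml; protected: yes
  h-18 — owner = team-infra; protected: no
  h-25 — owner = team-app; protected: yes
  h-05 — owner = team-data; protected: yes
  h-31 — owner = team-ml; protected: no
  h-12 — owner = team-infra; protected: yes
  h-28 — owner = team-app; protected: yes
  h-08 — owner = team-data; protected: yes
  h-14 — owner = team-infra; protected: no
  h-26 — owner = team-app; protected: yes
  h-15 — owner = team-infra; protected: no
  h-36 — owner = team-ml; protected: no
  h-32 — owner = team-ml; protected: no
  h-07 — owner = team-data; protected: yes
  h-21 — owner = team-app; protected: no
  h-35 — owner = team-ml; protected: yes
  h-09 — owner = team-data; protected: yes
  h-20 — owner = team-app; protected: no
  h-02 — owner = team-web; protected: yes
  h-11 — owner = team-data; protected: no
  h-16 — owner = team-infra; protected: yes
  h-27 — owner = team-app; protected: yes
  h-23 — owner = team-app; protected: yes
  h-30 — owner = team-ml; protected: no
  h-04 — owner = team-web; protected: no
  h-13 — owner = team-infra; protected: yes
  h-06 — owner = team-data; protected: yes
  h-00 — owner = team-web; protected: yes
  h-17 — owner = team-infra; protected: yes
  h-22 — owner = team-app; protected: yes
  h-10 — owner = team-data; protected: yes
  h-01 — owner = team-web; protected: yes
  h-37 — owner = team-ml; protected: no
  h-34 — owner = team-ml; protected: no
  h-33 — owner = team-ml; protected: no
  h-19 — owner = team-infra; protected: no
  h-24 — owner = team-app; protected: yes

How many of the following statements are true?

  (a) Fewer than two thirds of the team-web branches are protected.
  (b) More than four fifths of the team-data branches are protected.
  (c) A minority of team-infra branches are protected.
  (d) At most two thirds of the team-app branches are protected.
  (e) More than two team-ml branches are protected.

2

(a) team-web: |A| = 5, |A ∩ B| = 3; needs |A ∩ B| / |A| < 2/3 — true.
(b) team-data: |A| = 7, |A ∩ B| = 6; needs |A ∩ B| / |A| > 4/5 — true.
(c) team-infra: |A| = 8, |A ∩ B| = 4; needs |A ∩ B| < |A ∖ B| — false.
(d) team-app: |A| = 9, |A ∩ B| = 7; needs |A ∩ B| / |A| ≤ 2/3 — false.
(e) team-ml: |A| = 9, |A ∩ B| = 2; needs |A ∩ B| > 2 — false.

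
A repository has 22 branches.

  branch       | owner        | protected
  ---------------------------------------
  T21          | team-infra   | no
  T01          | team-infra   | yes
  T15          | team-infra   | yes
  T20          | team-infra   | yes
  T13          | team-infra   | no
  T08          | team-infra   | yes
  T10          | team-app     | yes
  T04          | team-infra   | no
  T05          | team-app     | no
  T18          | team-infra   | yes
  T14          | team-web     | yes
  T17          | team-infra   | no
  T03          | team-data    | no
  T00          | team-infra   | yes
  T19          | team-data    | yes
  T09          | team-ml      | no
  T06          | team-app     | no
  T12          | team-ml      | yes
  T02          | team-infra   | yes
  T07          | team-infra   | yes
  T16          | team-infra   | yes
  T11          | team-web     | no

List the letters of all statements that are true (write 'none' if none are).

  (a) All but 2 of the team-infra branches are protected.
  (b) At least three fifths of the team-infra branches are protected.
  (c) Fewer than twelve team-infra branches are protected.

(b), (c)

|A| = 13, |A ∩ B| = 9, |A ∖ B| = 4.
(a) |A ∖ B| = 2: fails.
(b) |A ∩ B| / |A| ≥ 3/5: holds.
(c) |A ∩ B| < 12: holds.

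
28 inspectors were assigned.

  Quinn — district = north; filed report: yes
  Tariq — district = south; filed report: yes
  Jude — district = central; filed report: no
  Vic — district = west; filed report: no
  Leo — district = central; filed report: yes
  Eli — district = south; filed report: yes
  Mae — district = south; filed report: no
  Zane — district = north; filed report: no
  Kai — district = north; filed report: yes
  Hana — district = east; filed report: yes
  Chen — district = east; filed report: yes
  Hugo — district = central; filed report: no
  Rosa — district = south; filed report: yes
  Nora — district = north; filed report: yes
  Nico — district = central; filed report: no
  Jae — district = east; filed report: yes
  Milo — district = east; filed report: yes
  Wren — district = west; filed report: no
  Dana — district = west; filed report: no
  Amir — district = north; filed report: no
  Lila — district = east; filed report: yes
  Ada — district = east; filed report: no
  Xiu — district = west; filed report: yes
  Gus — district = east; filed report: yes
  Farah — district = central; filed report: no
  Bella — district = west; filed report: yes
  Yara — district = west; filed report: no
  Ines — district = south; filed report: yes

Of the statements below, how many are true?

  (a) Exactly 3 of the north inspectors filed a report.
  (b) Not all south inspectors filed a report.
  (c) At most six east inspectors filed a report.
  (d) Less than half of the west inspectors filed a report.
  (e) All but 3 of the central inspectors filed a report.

4

(a) north: |A| = 5, |A ∩ B| = 3; needs |A ∩ B| = 3 — true.
(b) south: |A| = 5, |A ∩ B| = 4; needs A ⊄ B (|A ∖ B| ≥ 1) — true.
(c) east: |A| = 7, |A ∩ B| = 6; needs |A ∩ B| ≤ 6 — true.
(d) west: |A| = 6, |A ∩ B| = 2; needs |A ∩ B| < |A ∖ B| — true.
(e) central: |A| = 5, |A ∩ B| = 1; needs |A ∖ B| = 3 — false.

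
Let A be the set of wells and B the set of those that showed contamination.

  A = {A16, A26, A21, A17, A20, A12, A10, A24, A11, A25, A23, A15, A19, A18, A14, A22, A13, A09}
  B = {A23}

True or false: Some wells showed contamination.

True

The determiner here denotes the relation: A ∩ B ≠ ∅ (|A ∩ B| ≥ 1).
|A| = 18, |A ∩ B| = 1, |A ∖ B| = 17.
So the statement is true.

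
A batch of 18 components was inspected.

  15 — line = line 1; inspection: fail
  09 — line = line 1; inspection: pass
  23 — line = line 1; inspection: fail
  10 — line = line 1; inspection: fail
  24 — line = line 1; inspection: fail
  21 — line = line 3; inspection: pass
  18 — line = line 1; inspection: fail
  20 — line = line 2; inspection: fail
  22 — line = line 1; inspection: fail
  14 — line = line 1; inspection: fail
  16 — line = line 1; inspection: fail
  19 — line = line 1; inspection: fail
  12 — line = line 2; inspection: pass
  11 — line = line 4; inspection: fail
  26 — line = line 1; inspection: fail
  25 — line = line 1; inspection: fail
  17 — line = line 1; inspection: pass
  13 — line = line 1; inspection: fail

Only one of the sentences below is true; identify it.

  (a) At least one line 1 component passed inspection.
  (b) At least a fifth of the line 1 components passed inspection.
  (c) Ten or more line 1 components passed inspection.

|A| = 14, |A ∩ B| = 2, |A ∖ B| = 12.
(a) requires A ∩ B ≠ ∅ (|A ∩ B| ≥ 1): true.
(b) requires |A ∩ B| / |A| ≥ 1/5: false.
(c) requires |A ∩ B| ≥ 10: false.

(a)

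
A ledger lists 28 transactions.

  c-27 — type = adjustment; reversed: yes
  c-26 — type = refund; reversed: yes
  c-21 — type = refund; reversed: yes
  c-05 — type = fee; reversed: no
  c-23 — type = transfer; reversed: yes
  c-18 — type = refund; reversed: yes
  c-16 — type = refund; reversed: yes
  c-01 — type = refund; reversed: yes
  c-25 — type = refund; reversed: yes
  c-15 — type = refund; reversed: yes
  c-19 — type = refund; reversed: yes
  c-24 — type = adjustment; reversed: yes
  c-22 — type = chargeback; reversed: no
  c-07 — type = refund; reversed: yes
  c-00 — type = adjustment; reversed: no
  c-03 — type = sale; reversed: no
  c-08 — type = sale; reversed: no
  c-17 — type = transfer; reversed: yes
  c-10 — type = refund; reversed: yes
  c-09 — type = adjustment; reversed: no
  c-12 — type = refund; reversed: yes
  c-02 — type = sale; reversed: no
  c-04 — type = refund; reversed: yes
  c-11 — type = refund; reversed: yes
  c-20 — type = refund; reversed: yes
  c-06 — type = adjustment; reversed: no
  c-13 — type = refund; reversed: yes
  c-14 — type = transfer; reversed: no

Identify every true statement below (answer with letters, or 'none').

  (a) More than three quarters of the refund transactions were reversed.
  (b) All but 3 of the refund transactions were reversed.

|A| = 15, |A ∩ B| = 15, |A ∖ B| = 0.
(a) |A ∩ B| / |A| > 3/4: holds.
(b) |A ∖ B| = 3: fails.

(a)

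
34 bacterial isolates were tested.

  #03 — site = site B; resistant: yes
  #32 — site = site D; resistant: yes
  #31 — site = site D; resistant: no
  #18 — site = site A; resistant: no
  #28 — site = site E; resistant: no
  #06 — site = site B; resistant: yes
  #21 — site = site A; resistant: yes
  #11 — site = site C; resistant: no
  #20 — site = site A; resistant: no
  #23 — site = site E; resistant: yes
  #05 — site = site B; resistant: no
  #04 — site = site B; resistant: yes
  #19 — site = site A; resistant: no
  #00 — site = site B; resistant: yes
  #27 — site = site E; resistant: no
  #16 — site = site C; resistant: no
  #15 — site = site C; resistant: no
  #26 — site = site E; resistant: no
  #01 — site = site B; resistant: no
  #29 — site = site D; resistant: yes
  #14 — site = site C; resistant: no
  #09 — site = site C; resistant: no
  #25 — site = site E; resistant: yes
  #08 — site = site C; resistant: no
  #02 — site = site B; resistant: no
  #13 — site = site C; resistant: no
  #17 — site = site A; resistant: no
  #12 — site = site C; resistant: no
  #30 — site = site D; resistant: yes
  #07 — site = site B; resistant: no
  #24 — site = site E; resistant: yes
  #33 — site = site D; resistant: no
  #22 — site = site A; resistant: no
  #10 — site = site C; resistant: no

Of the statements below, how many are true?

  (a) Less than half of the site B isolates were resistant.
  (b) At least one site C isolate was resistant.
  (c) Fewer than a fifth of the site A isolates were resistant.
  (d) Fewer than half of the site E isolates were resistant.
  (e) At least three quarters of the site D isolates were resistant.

(a) site B: |A| = 8, |A ∩ B| = 4; needs |A ∩ B| < |A ∖ B| — false.
(b) site C: |A| = 9, |A ∩ B| = 0; needs A ∩ B ≠ ∅ (|A ∩ B| ≥ 1) — false.
(c) site A: |A| = 6, |A ∩ B| = 1; needs |A ∩ B| / |A| < 1/5 — true.
(d) site E: |A| = 6, |A ∩ B| = 3; needs |A ∩ B| < |A ∖ B| — false.
(e) site D: |A| = 5, |A ∩ B| = 3; needs |A ∩ B| / |A| ≥ 3/4 — false.

1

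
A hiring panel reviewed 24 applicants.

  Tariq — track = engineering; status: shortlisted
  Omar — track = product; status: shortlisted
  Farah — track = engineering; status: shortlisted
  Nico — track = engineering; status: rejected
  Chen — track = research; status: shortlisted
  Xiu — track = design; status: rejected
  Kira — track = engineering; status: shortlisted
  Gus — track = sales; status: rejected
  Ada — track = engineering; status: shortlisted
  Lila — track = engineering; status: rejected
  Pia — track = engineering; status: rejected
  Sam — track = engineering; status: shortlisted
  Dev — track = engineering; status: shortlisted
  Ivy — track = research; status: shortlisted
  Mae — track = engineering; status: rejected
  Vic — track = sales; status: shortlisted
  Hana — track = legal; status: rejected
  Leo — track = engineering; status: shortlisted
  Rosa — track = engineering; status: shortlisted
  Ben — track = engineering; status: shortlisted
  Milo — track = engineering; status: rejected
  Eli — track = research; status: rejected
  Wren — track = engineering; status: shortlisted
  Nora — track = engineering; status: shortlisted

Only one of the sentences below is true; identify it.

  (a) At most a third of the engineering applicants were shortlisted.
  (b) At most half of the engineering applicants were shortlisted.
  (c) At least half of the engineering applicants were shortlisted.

|A| = 16, |A ∩ B| = 11, |A ∖ B| = 5.
(a) requires |A ∩ B| / |A| ≤ 1/3: false.
(b) requires |A ∩ B| ≤ |A ∖ B|: false.
(c) requires |A ∩ B| ≥ |A ∖ B|: true.

(c)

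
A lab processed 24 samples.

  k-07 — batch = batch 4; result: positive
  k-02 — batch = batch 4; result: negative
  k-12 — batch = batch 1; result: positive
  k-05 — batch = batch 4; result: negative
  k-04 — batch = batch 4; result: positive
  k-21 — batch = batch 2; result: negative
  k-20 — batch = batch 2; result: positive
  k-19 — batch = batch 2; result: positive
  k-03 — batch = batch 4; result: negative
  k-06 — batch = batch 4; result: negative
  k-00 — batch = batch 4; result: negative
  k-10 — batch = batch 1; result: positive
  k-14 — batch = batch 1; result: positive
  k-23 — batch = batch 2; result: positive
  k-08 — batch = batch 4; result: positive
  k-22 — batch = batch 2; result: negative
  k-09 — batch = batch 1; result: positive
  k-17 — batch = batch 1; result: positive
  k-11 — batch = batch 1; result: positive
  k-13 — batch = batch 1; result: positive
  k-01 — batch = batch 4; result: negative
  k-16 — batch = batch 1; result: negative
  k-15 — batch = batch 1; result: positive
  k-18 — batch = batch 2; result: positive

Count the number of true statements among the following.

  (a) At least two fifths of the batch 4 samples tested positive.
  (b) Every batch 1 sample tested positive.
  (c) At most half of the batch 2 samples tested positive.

(a) batch 4: |A| = 9, |A ∩ B| = 3; needs |A ∩ B| / |A| ≥ 2/5 — false.
(b) batch 1: |A| = 9, |A ∩ B| = 8; needs A ⊆ B, i.e. every element of A is in B (|A ∖ B| = 0) — false.
(c) batch 2: |A| = 6, |A ∩ B| = 4; needs |A ∩ B| ≤ |A ∖ B| — false.

0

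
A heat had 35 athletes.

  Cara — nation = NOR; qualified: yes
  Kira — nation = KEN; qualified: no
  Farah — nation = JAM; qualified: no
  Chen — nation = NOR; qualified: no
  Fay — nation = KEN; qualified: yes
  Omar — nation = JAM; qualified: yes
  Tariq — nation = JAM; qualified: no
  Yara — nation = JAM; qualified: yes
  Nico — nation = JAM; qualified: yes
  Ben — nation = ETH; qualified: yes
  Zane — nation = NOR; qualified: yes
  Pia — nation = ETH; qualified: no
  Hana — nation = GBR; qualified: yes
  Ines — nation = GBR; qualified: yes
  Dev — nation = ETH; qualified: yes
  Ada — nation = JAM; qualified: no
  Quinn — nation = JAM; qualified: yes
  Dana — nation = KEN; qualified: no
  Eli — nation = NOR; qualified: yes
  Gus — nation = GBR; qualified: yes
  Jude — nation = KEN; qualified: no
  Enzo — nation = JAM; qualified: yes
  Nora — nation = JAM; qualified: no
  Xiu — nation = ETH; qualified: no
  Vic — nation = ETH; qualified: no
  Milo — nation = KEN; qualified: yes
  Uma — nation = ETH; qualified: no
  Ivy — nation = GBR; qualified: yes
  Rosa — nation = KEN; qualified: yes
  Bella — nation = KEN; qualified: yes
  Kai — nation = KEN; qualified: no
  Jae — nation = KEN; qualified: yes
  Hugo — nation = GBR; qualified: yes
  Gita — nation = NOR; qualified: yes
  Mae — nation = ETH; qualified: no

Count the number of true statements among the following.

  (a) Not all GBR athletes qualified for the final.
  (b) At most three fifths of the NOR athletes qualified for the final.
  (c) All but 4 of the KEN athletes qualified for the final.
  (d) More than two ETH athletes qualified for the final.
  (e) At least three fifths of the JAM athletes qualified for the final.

1

(a) GBR: |A| = 5, |A ∩ B| = 5; needs A ⊄ B (|A ∖ B| ≥ 1) — false.
(b) NOR: |A| = 5, |A ∩ B| = 4; needs |A ∩ B| / |A| ≤ 3/5 — false.
(c) KEN: |A| = 9, |A ∩ B| = 5; needs |A ∖ B| = 4 — true.
(d) ETH: |A| = 7, |A ∩ B| = 2; needs |A ∩ B| > 2 — false.
(e) JAM: |A| = 9, |A ∩ B| = 5; needs |A ∩ B| / |A| ≥ 3/5 — false.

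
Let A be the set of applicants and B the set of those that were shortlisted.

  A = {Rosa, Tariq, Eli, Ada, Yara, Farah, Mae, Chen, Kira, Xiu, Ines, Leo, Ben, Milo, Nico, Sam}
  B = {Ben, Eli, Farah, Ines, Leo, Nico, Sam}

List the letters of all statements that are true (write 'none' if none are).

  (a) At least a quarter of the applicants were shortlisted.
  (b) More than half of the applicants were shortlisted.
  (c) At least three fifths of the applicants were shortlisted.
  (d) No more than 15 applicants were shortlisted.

(a), (d)

|A| = 16, |A ∩ B| = 7, |A ∖ B| = 9.
(a) |A ∩ B| / |A| ≥ 1/4: holds.
(b) |A ∩ B| > |A ∖ B|: fails.
(c) |A ∩ B| / |A| ≥ 3/5: fails.
(d) |A ∩ B| ≤ 15: holds.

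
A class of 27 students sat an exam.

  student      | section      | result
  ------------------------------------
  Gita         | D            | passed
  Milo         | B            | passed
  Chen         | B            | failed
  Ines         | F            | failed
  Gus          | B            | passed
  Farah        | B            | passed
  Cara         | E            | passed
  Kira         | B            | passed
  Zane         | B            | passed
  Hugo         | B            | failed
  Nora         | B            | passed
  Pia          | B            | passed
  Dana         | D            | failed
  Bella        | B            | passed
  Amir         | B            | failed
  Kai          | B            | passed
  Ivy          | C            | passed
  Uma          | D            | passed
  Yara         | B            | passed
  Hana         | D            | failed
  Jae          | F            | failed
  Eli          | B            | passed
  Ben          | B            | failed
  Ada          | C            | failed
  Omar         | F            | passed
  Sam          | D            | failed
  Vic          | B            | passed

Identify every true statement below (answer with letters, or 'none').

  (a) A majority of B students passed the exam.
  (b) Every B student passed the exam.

|A| = 16, |A ∩ B| = 12, |A ∖ B| = 4.
(a) |A ∩ B| > |A ∖ B|: holds.
(b) A ⊆ B, i.e. every element of A is in B (|A ∖ B| = 0): fails.

(a)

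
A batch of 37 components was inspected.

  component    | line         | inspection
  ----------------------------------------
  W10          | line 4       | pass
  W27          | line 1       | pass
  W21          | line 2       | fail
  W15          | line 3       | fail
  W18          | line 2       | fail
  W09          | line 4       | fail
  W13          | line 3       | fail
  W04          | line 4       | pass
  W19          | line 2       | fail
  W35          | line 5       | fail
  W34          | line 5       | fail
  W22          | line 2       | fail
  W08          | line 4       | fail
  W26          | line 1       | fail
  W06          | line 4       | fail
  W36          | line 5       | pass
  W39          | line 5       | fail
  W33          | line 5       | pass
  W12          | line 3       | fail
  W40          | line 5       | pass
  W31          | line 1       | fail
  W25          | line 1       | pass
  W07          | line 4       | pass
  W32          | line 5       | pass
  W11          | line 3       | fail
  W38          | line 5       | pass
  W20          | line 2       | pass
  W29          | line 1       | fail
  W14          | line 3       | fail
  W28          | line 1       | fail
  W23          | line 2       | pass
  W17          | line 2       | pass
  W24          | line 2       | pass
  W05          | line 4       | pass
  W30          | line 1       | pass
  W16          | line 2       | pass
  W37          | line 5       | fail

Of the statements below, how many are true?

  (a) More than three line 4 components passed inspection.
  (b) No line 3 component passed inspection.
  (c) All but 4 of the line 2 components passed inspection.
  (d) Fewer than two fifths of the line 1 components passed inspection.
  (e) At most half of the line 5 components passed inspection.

(a) line 4: |A| = 7, |A ∩ B| = 4; needs |A ∩ B| > 3 — true.
(b) line 3: |A| = 5, |A ∩ B| = 0; needs A ∩ B = ∅ (|A ∩ B| = 0) — true.
(c) line 2: |A| = 9, |A ∩ B| = 5; needs |A ∖ B| = 4 — true.
(d) line 1: |A| = 7, |A ∩ B| = 3; needs |A ∩ B| / |A| < 2/5 — false.
(e) line 5: |A| = 9, |A ∩ B| = 5; needs |A ∩ B| ≤ |A ∖ B| — false.

3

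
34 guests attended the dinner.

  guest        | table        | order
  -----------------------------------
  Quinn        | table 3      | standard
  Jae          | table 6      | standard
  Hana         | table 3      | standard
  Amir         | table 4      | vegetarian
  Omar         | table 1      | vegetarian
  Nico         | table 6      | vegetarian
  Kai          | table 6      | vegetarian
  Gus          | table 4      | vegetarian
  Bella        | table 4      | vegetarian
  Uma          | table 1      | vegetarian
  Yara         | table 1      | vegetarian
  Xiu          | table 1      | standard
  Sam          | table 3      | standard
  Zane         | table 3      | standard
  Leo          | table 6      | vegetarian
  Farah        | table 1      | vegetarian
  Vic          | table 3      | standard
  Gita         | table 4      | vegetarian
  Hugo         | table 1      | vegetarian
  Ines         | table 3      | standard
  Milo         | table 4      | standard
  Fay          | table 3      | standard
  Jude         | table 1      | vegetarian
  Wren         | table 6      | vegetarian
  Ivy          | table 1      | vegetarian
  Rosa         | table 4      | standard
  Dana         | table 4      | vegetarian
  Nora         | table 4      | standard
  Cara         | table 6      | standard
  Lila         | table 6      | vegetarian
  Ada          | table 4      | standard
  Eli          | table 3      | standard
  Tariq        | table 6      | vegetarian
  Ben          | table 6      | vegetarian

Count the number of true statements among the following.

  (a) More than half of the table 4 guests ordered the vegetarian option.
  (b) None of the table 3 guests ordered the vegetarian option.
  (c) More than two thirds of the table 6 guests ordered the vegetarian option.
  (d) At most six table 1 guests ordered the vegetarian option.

3

(a) table 4: |A| = 9, |A ∩ B| = 5; needs |A ∩ B| > |A ∖ B| — true.
(b) table 3: |A| = 8, |A ∩ B| = 0; needs A ∩ B = ∅ (|A ∩ B| = 0) — true.
(c) table 6: |A| = 9, |A ∩ B| = 7; needs |A ∩ B| / |A| > 2/3 — true.
(d) table 1: |A| = 8, |A ∩ B| = 7; needs |A ∩ B| ≤ 6 — false.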